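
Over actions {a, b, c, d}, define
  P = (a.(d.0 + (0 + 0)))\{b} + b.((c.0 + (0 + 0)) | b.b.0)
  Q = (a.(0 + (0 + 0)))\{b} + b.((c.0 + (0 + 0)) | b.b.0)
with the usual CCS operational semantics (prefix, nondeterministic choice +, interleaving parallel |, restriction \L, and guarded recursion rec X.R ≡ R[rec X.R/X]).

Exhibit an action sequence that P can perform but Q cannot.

ad

P's transition system — 9 states:
  s0 = (a.(d.0 + (0 + 0)))\{b} + b.((c.0 + (0 + 0)) | b.b.0) → --a--▸ s1, --b--▸ s2
  s1 = (d.0 + (0 + 0))\{b} → --d--▸ s3
  s2 = (c.0 + (0 + 0)) | b.b.0 → --b--▸ s4, --c--▸ s5
  s3 = 0\{b} → deadlocked
  s4 = (c.0 + (0 + 0)) | b.0 → --b--▸ s6, --c--▸ s7
  s5 = 0 | b.b.0 → --b--▸ s7
  s6 = (c.0 + (0 + 0)) | 0 → --c--▸ s8
  s7 = 0 | b.0 → --b--▸ s8
  s8 = 0 | 0 → deadlocked
Q's transition system — 8 states:
  t0 = (a.(0 + (0 + 0)))\{b} + b.((c.0 + (0 + 0)) | b.b.0) → --a--▸ t1, --b--▸ t2
  t1 = (0 + (0 + 0))\{b} → deadlocked
  t2 = (c.0 + (0 + 0)) | b.b.0 → --b--▸ t3, --c--▸ t4
  t3 = (c.0 + (0 + 0)) | b.0 → --b--▸ t5, --c--▸ t6
  t4 = 0 | b.b.0 → --b--▸ t6
  t5 = (c.0 + (0 + 0)) | 0 → --c--▸ t7
  t6 = 0 | b.0 → --b--▸ t7
  t7 = 0 | 0 → deadlocked
Executing ad from P (initial set {s0}):
  step 1 (a): {s1}
  step 2 (d): {s3}
  ✓ P
Executing ad from Q (initial set {t0}):
  step 1 (a): {t1}
  step 2 (d): ∅ (Q stuck)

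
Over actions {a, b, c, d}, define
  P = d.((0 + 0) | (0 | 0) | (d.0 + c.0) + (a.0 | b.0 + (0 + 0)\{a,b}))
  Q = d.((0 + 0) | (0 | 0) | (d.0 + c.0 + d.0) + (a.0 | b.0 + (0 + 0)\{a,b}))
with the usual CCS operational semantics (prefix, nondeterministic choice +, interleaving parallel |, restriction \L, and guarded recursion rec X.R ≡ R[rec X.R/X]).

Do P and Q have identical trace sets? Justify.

trace-equivalent

LTS(P): 6 reachable states
  s0 = d.((0 + 0) | (0 | 0) | (d.0 + c.0) + (a.0 | b.0 + (0 + 0)\{a,b})) ⊢ -d-> s1
  s1 = (0 + 0) | (0 | 0) | (d.0 + c.0) + (a.0 | b.0 + (0 + 0)\{a,b}) ⊢ -a-> s2, -b-> s3, -c-> s4, -d-> s4
  s2 = 0 | b.0 ⊢ -b-> s5
  s3 = a.0 | 0 ⊢ -a-> s5
  s4 = (0 + 0) | (0 | 0) | 0 ⊢ ∅
  s5 = 0 | 0 ⊢ ∅
LTS(Q): 6 reachable states
  t0 = d.((0 + 0) | (0 | 0) | (d.0 + c.0 + d.0) + (a.0 | b.0 + (0 + 0)\{a,b})) ⊢ -d-> t1
  t1 = (0 + 0) | (0 | 0) | (d.0 + c.0 + d.0) + (a.0 | b.0 + (0 + 0)\{a,b}) ⊢ -a-> t2, -b-> t3, -c-> t4, -d-> t4
  t2 = 0 | b.0 ⊢ -b-> t5
  t3 = a.0 | 0 ⊢ -a-> t5
  t4 = (0 + 0) | (0 | 0) | 0 ⊢ ∅
  t5 = 0 | 0 ⊢ ∅
Partition-refinement fixed point:
  B0 = {s0, t0}
  B1 = {s1, t1}
  B2 = {s4, s5, t4, t5}
  B3 = {s2, t2}
  B4 = {s3, t3}
s0 ∈ B0, t0 ∈ B0 → same block
Bisimilar ⇒ trace-equivalent.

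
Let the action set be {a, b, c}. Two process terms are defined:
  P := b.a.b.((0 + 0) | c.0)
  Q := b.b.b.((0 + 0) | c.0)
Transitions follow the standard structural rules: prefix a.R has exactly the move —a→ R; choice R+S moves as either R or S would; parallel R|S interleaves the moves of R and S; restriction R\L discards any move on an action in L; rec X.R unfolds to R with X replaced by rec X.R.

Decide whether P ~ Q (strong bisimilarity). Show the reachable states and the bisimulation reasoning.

P's transition system — 5 states:
  u0 = b.a.b.((0 + 0) | c.0) | —b→ u1
  u1 = a.b.((0 + 0) | c.0) | —a→ u2
  u2 = b.((0 + 0) | c.0) | —b→ u3
  u3 = (0 + 0) | c.0 | —c→ u4
  u4 = (0 + 0) | 0 | deadlocked
Q's transition system — 5 states:
  v0 = b.b.b.((0 + 0) | c.0) | —b→ v1
  v1 = b.b.((0 + 0) | c.0) | —b→ v2
  v2 = b.((0 + 0) | c.0) | —b→ v3
  v3 = (0 + 0) | c.0 | —c→ v4
  v4 = (0 + 0) | 0 | deadlocked
Bisimilarity quotient blocks:
  B0 = {u0}
  B1 = {u1}
  B2 = {u2, v2}
  B3 = {u3, v3}
  B4 = {u4, v4}
  B5 = {v0}
  B6 = {v1}
u0 ∈ B0, v0 ∈ B5 → different blocks

NO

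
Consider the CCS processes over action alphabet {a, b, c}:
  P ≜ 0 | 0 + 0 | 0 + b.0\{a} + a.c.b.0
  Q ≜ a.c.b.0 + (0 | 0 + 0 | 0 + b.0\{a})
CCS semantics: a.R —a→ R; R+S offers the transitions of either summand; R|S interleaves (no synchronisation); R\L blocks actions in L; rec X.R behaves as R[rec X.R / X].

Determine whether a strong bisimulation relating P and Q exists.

P's transition system — 5 states:
  s0 = 0 | 0 + 0 | 0 + b.0\{a} + a.c.b.0 ⊢ --a--▸ s1, --b--▸ s2
  s1 = c.b.0 ⊢ --c--▸ s3
  s2 = 0\{a} ⊢ stopped
  s3 = b.0 ⊢ --b--▸ s4
  s4 = 0 ⊢ stopped
Q's transition system — 5 states:
  t0 = a.c.b.0 + (0 | 0 + 0 | 0 + b.0\{a}) ⊢ --a--▸ t1, --b--▸ t2
  t1 = c.b.0 ⊢ --c--▸ t3
  t2 = 0\{a} ⊢ stopped
  t3 = b.0 ⊢ --b--▸ t4
  t4 = 0 ⊢ stopped
Coarsest stable partition (strong bisimilarity classes):
  B0 = {s0, t0}
  B1 = {s2, s4, t2, t4}
  B2 = {s1, t1}
  B3 = {s3, t3}
s0 ∈ B0, t0 ∈ B0 → same block

YES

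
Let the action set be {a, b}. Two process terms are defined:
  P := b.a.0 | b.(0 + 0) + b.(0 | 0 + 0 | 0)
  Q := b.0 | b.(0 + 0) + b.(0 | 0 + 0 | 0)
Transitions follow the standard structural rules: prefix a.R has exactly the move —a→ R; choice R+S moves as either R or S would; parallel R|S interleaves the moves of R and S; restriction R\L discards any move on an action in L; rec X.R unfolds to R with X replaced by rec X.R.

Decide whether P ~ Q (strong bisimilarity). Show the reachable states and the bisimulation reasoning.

LTS(P): 7 reachable states
  m0 = b.a.0 | b.(0 + 0) + b.(0 | 0 + 0 | 0) :: --b--▸ m1, --b--▸ m2, --b--▸ m3
  m1 = 0 | 0 + 0 | 0 :: stopped
  m2 = a.0 | b.(0 + 0) :: --a--▸ m4, --b--▸ m5
  m3 = b.a.0 | (0 + 0) :: --b--▸ m5
  m4 = 0 | b.(0 + 0) :: --b--▸ m6
  m5 = a.0 | (0 + 0) :: --a--▸ m6
  m6 = 0 | (0 + 0) :: stopped
LTS(Q): 5 reachable states
  n0 = b.0 | b.(0 + 0) + b.(0 | 0 + 0 | 0) :: --b--▸ n1, --b--▸ n2, --b--▸ n3
  n1 = 0 | 0 + 0 | 0 :: stopped
  n2 = 0 | b.(0 + 0) :: --b--▸ n4
  n3 = b.0 | (0 + 0) :: --b--▸ n4
  n4 = 0 | (0 + 0) :: stopped
Coarsest stable partition (strong bisimilarity classes):
  B0 = {m0}
  B1 = {m2}
  B2 = {m4, n2, n3}
  B3 = {m1, m6, n1, n4}
  B4 = {m5}
  B5 = {m3}
  B6 = {n0}
m0 ∈ B0, n0 ∈ B6 → different blocks

P ≁ Q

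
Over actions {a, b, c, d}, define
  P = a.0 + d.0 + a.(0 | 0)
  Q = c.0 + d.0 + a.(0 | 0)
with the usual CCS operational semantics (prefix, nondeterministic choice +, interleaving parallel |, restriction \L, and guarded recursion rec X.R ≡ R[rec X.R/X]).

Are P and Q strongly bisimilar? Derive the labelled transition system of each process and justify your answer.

Reachable graph of P (3 states):
  u0 = a.0 + d.0 + a.(0 | 0) ⊢ —a→ u1, —a→ u2, —d→ u1
  u1 = 0 ⊢ (no moves)
  u2 = 0 | 0 ⊢ (no moves)
Reachable graph of Q (3 states):
  v0 = c.0 + d.0 + a.(0 | 0) ⊢ —a→ v1, —c→ v2, —d→ v2
  v1 = 0 | 0 ⊢ (no moves)
  v2 = 0 ⊢ (no moves)
Bisimilarity quotient blocks:
  B0 = {u0}
  B1 = {u1, u2, v1, v2}
  B2 = {v0}
u0 ∈ B0, v0 ∈ B2 → different blocks

P ≁ Q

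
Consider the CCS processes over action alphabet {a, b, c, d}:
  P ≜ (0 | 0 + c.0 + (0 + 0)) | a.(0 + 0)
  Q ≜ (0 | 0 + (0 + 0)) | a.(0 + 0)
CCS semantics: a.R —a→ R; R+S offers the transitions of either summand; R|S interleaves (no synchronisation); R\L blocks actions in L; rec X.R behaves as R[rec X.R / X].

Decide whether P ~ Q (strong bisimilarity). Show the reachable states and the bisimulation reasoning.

P ≁ Q

Reachable graph of P (4 states):
  p0 = (0 | 0 + c.0 + (0 + 0)) | a.(0 + 0) :: ··a··> p1, ··c··> p2
  p1 = (0 | 0 + c.0 + (0 + 0)) | (0 + 0) :: ··c··> p3
  p2 = 0 | a.(0 + 0) :: ··a··> p3
  p3 = 0 | (0 + 0) :: ·
Reachable graph of Q (2 states):
  q0 = (0 | 0 + (0 + 0)) | a.(0 + 0) :: ··a··> q1
  q1 = (0 | 0 + (0 + 0)) | (0 + 0) :: ·
Partition-refinement fixed point:
  B0 = {p0}
  B1 = {p1}
  B2 = {p3, q1}
  B3 = {p2, q0}
p0 ∈ B0, q0 ∈ B3 → different blocks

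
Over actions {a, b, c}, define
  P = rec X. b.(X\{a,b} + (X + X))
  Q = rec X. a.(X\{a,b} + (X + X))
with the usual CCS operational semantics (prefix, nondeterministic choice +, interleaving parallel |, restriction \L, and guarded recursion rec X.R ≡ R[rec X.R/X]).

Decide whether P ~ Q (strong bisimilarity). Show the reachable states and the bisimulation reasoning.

Reachable graph of P (2 states):
  s0 = rec X. b.(X\{a,b} + (X + X)) | —b→ s1
  s1 = (rec X. b.(X\{a,b} + (X + X)))\{a,b} + ((rec X. b.(X\{a,b} + (X + X))) + (rec X. b.(X\{a,b} + (X + X)))) | —b→ s1
Reachable graph of Q (2 states):
  t0 = rec X. a.(X\{a,b} + (X + X)) | —a→ t1
  t1 = (rec X. a.(X\{a,b} + (X + X)))\{a,b} + ((rec X. a.(X\{a,b} + (X + X))) + (rec X. a.(X\{a,b} + (X + X)))) | —a→ t1
Coarsest stable partition (strong bisimilarity classes):
  B0 = {s0, s1}
  B1 = {t0, t1}
s0 ∈ B0, t0 ∈ B1 → different blocks

P ≁ Q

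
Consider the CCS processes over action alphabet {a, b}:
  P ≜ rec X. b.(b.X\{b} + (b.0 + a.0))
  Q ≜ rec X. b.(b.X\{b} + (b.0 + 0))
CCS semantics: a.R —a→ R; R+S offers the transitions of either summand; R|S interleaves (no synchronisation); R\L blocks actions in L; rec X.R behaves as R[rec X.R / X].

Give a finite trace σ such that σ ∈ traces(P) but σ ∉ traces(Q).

ba

Reachable graph of P (4 states):
  u0 = rec X. b.(b.X\{b} + (b.0 + a.0)) :: ··b··> u1
  u1 = b.(rec X. b.(b.X\{b} + (b.0 + a.0)))\{b} + (b.0 + a.0) :: ··a··> u2, ··b··> u2, ··b··> u3
  u2 = 0 :: deadlocked
  u3 = (rec X. b.(b.X\{b} + (b.0 + a.0)))\{b} :: deadlocked
Reachable graph of Q (4 states):
  v0 = rec X. b.(b.X\{b} + (b.0 + 0)) :: ··b··> v1
  v1 = b.(rec X. b.(b.X\{b} + (b.0 + 0)))\{b} + (b.0 + 0) :: ··b··> v2, ··b··> v3
  v2 = (rec X. b.(b.X\{b} + (b.0 + 0)))\{b} :: deadlocked
  v3 = 0 :: deadlocked
Run σ = ⟨ba⟩ on P: start {u0}
  [1] b ⇒ {u1}
  [2] a ⇒ {u2}
  ✓ P
Run σ = ⟨ba⟩ on Q: start {v0}
  [1] b ⇒ {v1}
  [2] a ⇒ ∅  — Q cannot continue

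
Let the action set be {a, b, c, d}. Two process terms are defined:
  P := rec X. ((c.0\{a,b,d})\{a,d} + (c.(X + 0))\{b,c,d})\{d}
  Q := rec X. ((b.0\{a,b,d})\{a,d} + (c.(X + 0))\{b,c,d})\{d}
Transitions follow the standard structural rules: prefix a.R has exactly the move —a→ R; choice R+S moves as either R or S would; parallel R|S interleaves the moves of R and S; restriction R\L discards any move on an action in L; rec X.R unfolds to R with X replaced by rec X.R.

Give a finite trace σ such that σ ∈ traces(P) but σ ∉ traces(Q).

LTS(P): 2 reachable states
  u0 = rec X. ((c.0\{a,b,d})\{a,d} + (c.(X + 0))\{b,c,d})\{d} ⊢ ··c··> u1
  u1 = 0\{a,b,d}\{a,d}\{d} ⊢ ·
LTS(Q): 2 reachable states
  v0 = rec X. ((b.0\{a,b,d})\{a,d} + (c.(X + 0))\{b,c,d})\{d} ⊢ ··b··> v1
  v1 = 0\{a,b,d}\{a,d}\{d} ⊢ ·
Executing c from P (initial set {u0}):
  step 1 (c): {u1}
  — P admits the full trace.
Executing c from Q (initial set {v0}):
  step 1 (c): no successor for Q

c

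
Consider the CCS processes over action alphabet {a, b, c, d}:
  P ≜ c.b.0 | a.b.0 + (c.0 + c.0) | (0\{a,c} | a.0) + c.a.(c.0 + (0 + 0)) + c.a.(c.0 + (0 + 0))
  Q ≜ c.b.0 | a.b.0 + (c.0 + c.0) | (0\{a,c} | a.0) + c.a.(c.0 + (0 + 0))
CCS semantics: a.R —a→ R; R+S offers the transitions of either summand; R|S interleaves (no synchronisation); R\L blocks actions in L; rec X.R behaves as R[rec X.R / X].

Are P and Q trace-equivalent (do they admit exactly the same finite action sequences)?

trace-equivalent

LTS(P): 15 reachable states
  s0 = c.b.0 | a.b.0 + (c.0 + c.0) | (0\{a,c} | a.0) + c.a.(c.0 + (0 + 0)) + c.a.(c.0 + (0 + 0)) has moves --a--▸ s1, --a--▸ s2, --c--▸ s3, --c--▸ s4, --c--▸ s5
  s1 = (c.0 + c.0) | (0\{a,c} | 0) has moves --c--▸ s6
  s2 = c.b.0 | b.0 has moves --b--▸ s7, --c--▸ s8
  s3 = 0 | (0\{a,c} | a.0) has moves --a--▸ s6
  s4 = a.(c.0 + (0 + 0)) has moves --a--▸ s9
  s5 = b.0 | a.b.0 has moves --a--▸ s8, --b--▸ s10
  s6 = 0 | (0\{a,c} | 0) has moves ∅
  s7 = c.b.0 | 0 has moves --c--▸ s11
  s8 = b.0 | b.0 has moves --b--▸ s11, --b--▸ s12
  s9 = c.0 + (0 + 0) has moves --c--▸ s13
  s10 = 0 | a.b.0 has moves --a--▸ s12
  s11 = b.0 | 0 has moves --b--▸ s14
  s12 = 0 | b.0 has moves --b--▸ s14
  s13 = 0 has moves ∅
  s14 = 0 | 0 has moves ∅
LTS(Q): 15 reachable states
  t0 = c.b.0 | a.b.0 + (c.0 + c.0) | (0\{a,c} | a.0) + c.a.(c.0 + (0 + 0)) has moves --a--▸ t1, --a--▸ t2, --c--▸ t3, --c--▸ t4, --c--▸ t5
  t1 = (c.0 + c.0) | (0\{a,c} | 0) has moves --c--▸ t6
  t2 = c.b.0 | b.0 has moves --b--▸ t7, --c--▸ t8
  t3 = 0 | (0\{a,c} | a.0) has moves --a--▸ t6
  t4 = a.(c.0 + (0 + 0)) has moves --a--▸ t9
  t5 = b.0 | a.b.0 has moves --a--▸ t8, --b--▸ t10
  t6 = 0 | (0\{a,c} | 0) has moves ∅
  t7 = c.b.0 | 0 has moves --c--▸ t11
  t8 = b.0 | b.0 has moves --b--▸ t11, --b--▸ t12
  t9 = c.0 + (0 + 0) has moves --c--▸ t13
  t10 = 0 | a.b.0 has moves --a--▸ t12
  t11 = b.0 | 0 has moves --b--▸ t14
  t12 = 0 | b.0 has moves --b--▸ t14
  t13 = 0 has moves ∅
  t14 = 0 | 0 has moves ∅
Bisimilarity quotient blocks:
  B0 = {s0, t0}
  B1 = {s4, t4}
  B2 = {s1, s9, t1, t9}
  B3 = {s13, s14, s6, t13, t14, t6}
  B4 = {s5, t5}
  B5 = {s8, t8}
  B6 = {s11, s12, t11, t12}
  B7 = {s10, t10}
  B8 = {s2, t2}
  B9 = {s7, t7}
  B10 = {s3, t3}
s0 ∈ B0, t0 ∈ B0 → same block
Bisimilar ⇒ trace-equivalent.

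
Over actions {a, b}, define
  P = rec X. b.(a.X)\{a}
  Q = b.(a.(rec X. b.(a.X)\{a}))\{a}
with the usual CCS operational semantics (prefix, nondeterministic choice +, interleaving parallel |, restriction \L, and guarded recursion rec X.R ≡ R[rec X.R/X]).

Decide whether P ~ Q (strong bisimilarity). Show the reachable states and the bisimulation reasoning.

Reachable graph of P (2 states):
  u0 = rec X. b.(a.X)\{a} → -b-> u1
  u1 = (a.(rec X. b.(a.X)\{a}))\{a} → stopped
Reachable graph of Q (2 states):
  v0 = b.(a.(rec X. b.(a.X)\{a}))\{a} → -b-> v1
  v1 = (a.(rec X. b.(a.X)\{a}))\{a} → stopped
Coarsest stable partition (strong bisimilarity classes):
  B0 = {u0, v0}
  B1 = {u1, v1}
u0 ∈ B0, v0 ∈ B0 → same block

YES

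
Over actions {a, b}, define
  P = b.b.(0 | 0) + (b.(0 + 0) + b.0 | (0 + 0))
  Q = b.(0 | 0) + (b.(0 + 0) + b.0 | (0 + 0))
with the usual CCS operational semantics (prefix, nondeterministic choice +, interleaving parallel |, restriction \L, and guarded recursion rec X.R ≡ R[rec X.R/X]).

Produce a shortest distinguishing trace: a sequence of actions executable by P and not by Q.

bb

P's transition system — 5 states:
  p0 = b.b.(0 | 0) + (b.(0 + 0) + b.0 | (0 + 0)) | ··b··> p1, ··b··> p2, ··b··> p3
  p1 = 0 + 0 | ∅
  p2 = 0 | (0 + 0) | ∅
  p3 = b.(0 | 0) | ··b··> p4
  p4 = 0 | 0 | ∅
Q's transition system — 4 states:
  q0 = b.(0 | 0) + (b.(0 + 0) + b.0 | (0 + 0)) | ··b··> q1, ··b··> q2, ··b··> q3
  q1 = 0 + 0 | ∅
  q2 = 0 | (0 + 0) | ∅
  q3 = 0 | 0 | ∅
Run σ = ⟨bb⟩ on P: start {p0}
  [1] b ⇒ {p1, p2, p3}
  [2] b ⇒ {p4}
  — P admits the full trace.
Run σ = ⟨bb⟩ on Q: start {q0}
  [1] b ⇒ {q1, q2, q3}
  [2] b ⇒ ∅ (Q stuck)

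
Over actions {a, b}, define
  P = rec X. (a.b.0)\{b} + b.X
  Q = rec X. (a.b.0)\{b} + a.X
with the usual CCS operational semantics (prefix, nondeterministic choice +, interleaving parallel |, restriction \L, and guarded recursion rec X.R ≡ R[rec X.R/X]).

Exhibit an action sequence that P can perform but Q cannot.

b

Reachable graph of P (2 states):
  s0 = rec X. (a.b.0)\{b} + b.X :: —a→ s1, —b→ s0
  s1 = (b.0)\{b} :: deadlocked
Reachable graph of Q (2 states):
  t0 = rec X. (a.b.0)\{b} + a.X :: —a→ t0, —a→ t1
  t1 = (b.0)\{b} :: deadlocked
Run σ = ⟨b⟩ on P: start {s0}
  after b @ step 1: {s0}
  — P admits the full trace.
Run σ = ⟨b⟩ on Q: start {t0}
  after b @ step 1: ∅  — Q cannot continue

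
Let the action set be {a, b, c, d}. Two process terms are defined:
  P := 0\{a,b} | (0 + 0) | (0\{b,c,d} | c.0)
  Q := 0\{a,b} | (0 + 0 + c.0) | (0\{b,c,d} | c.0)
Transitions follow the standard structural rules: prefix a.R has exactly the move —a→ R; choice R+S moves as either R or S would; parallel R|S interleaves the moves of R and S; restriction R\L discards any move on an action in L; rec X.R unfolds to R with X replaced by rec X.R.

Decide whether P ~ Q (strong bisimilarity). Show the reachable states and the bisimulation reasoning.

LTS(P): 2 reachable states
  p0 = 0\{a,b} | (0 + 0) | (0\{b,c,d} | c.0) :: --c--▸ p1
  p1 = 0\{a,b} | (0 + 0) | (0\{b,c,d} | 0) :: ·
LTS(Q): 4 reachable states
  q0 = 0\{a,b} | (0 + 0 + c.0) | (0\{b,c,d} | c.0) :: --c--▸ q1, --c--▸ q2
  q1 = 0\{a,b} | (0 + 0 + c.0) | (0\{b,c,d} | 0) :: --c--▸ q3
  q2 = 0\{a,b} | 0 | (0\{b,c,d} | c.0) :: --c--▸ q3
  q3 = 0\{a,b} | 0 | (0\{b,c,d} | 0) :: ·
Bisimilarity quotient blocks:
  B0 = {p0, q1, q2}
  B1 = {p1, q3}
  B2 = {q0}
p0 ∈ B0, q0 ∈ B2 → different blocks

NO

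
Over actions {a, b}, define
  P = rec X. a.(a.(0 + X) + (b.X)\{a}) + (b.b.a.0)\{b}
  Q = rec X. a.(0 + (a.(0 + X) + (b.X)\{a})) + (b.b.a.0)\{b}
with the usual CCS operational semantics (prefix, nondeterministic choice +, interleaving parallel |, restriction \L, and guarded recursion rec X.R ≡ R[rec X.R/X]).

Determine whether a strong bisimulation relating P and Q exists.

Reachable graph of P (4 states):
  s0 = rec X. a.(a.(0 + X) + (b.X)\{a}) + (b.b.a.0)\{b} :: -a-> s1
  s1 = a.(0 + (rec X. a.(a.(0 + X) + (b.X)\{a}) + (b.b.a.0)\{b})) + (b.(rec X. a.(a.(0 + X) + (b.X)\{a}) + (b.b.a.0)\{b}))\{a} :: -a-> s2, -b-> s3
  s2 = 0 + (rec X. a.(a.(0 + X) + (b.X)\{a}) + (b.b.a.0)\{b}) :: -a-> s1
  s3 = (rec X. a.(a.(0 + X) + (b.X)\{a}) + (b.b.a.0)\{b})\{a} :: deadlocked
Reachable graph of Q (4 states):
  t0 = rec X. a.(0 + (a.(0 + X) + (b.X)\{a})) + (b.b.a.0)\{b} :: -a-> t1
  t1 = 0 + (a.(0 + (rec X. a.(0 + (a.(0 + X) + (b.X)\{a})) + (b.b.a.0)\{b})) + (b.(rec X. a.(0 + (a.(0 + X) + (b.X)\{a})) + (b.b.a.0)\{b}))\{a}) :: -a-> t2, -b-> t3
  t2 = 0 + (rec X. a.(0 + (a.(0 + X) + (b.X)\{a})) + (b.b.a.0)\{b}) :: -a-> t1
  t3 = (rec X. a.(0 + (a.(0 + X) + (b.X)\{a})) + (b.b.a.0)\{b})\{a} :: deadlocked
Bisimilarity quotient blocks:
  B0 = {s0, s2, t0, t2}
  B1 = {s1, t1}
  B2 = {s3, t3}
s0 ∈ B0, t0 ∈ B0 → same block

P ~ Q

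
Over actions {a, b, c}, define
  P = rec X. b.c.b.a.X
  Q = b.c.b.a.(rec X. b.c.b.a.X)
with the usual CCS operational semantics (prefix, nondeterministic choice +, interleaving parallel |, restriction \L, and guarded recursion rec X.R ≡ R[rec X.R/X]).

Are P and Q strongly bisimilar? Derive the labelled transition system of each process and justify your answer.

YES

P's transition system — 4 states:
  s0 = rec X. b.c.b.a.X | --b--▸ s1
  s1 = c.b.a.(rec X. b.c.b.a.X) | --c--▸ s2
  s2 = b.a.(rec X. b.c.b.a.X) | --b--▸ s3
  s3 = a.(rec X. b.c.b.a.X) | --a--▸ s0
Q's transition system — 5 states:
  t0 = b.c.b.a.(rec X. b.c.b.a.X) | --b--▸ t1
  t1 = c.b.a.(rec X. b.c.b.a.X) | --c--▸ t2
  t2 = b.a.(rec X. b.c.b.a.X) | --b--▸ t3
  t3 = a.(rec X. b.c.b.a.X) | --a--▸ t4
  t4 = rec X. b.c.b.a.X | --b--▸ t1
Partition-refinement fixed point:
  B0 = {s0, t0, t4}
  B1 = {s1, t1}
  B2 = {s2, t2}
  B3 = {s3, t3}
s0 ∈ B0, t0 ∈ B0 → same block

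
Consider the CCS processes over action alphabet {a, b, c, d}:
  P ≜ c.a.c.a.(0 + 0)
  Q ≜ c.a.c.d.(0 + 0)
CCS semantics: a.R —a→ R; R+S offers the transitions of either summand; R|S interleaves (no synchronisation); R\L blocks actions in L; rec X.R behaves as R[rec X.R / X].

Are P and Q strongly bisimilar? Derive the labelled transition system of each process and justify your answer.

Reachable graph of P (5 states):
  s0 = c.a.c.a.(0 + 0) | ··c··> s1
  s1 = a.c.a.(0 + 0) | ··a··> s2
  s2 = c.a.(0 + 0) | ··c··> s3
  s3 = a.(0 + 0) | ··a··> s4
  s4 = 0 + 0 | ∅
Reachable graph of Q (5 states):
  t0 = c.a.c.d.(0 + 0) | ··c··> t1
  t1 = a.c.d.(0 + 0) | ··a··> t2
  t2 = c.d.(0 + 0) | ··c··> t3
  t3 = d.(0 + 0) | ··d··> t4
  t4 = 0 + 0 | ∅
Coarsest stable partition (strong bisimilarity classes):
  B0 = {s0}
  B1 = {s1}
  B2 = {s2}
  B3 = {s3}
  B4 = {s4, t4}
  B5 = {t0}
  B6 = {t1}
  B7 = {t2}
  B8 = {t3}
s0 ∈ B0, t0 ∈ B5 → different blocks

P ≁ Q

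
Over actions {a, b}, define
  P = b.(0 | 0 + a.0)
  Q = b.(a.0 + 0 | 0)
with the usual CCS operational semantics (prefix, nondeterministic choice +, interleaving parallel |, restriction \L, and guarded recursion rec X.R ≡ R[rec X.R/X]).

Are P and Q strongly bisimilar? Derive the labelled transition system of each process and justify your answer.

Reachable graph of P (3 states):
  u0 = b.(0 | 0 + a.0) | ··b··> u1
  u1 = 0 | 0 + a.0 | ··a··> u2
  u2 = 0 | deadlocked
Reachable graph of Q (3 states):
  v0 = b.(a.0 + 0 | 0) | ··b··> v1
  v1 = a.0 + 0 | 0 | ··a··> v2
  v2 = 0 | deadlocked
Bisimilarity quotient blocks:
  B0 = {u0, v0}
  B1 = {u1, v1}
  B2 = {u2, v2}
u0 ∈ B0, v0 ∈ B0 → same block

P ~ Q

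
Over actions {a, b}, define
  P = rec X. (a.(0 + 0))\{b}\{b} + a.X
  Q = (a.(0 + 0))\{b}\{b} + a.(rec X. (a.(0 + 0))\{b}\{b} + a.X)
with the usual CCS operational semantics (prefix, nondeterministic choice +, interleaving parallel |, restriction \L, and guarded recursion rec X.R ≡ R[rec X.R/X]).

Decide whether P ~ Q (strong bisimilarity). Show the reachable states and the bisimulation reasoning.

Reachable graph of P (2 states):
  u0 = rec X. (a.(0 + 0))\{b}\{b} + a.X → -a-> u0, -a-> u1
  u1 = (0 + 0)\{b}\{b} → (no moves)
Reachable graph of Q (3 states):
  v0 = (a.(0 + 0))\{b}\{b} + a.(rec X. (a.(0 + 0))\{b}\{b} + a.X) → -a-> v1, -a-> v2
  v1 = (0 + 0)\{b}\{b} → (no moves)
  v2 = rec X. (a.(0 + 0))\{b}\{b} + a.X → -a-> v1, -a-> v2
Partition-refinement fixed point:
  B0 = {u0, v0, v2}
  B1 = {u1, v1}
u0 ∈ B0, v0 ∈ B0 → same block

YES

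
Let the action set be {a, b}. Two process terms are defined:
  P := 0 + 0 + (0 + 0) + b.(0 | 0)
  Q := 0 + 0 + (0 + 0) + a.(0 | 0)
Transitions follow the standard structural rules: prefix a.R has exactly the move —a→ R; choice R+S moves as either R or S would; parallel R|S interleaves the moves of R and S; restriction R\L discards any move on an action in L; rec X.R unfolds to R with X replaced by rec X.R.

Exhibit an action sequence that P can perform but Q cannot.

Reachable graph of P (2 states):
  p0 = 0 + 0 + (0 + 0) + b.(0 | 0) :: —b→ p1
  p1 = 0 | 0 :: deadlocked
Reachable graph of Q (2 states):
  q0 = 0 + 0 + (0 + 0) + a.(0 | 0) :: —a→ q1
  q1 = 0 | 0 :: deadlocked
Run σ = ⟨b⟩ on P: start {p0}
  [1] b ⇒ {p1}
  P completes σ.
Run σ = ⟨b⟩ on Q: start {q0}
  [1] b ⇒ ∅  — Q cannot continue

b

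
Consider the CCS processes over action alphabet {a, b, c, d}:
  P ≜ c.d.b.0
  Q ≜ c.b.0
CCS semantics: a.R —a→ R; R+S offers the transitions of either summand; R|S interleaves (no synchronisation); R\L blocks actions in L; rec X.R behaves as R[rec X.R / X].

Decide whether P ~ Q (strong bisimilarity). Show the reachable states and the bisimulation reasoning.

Reachable graph of P (4 states):
  u0 = c.d.b.0 :: —c→ u1
  u1 = d.b.0 :: —d→ u2
  u2 = b.0 :: —b→ u3
  u3 = 0 :: (no moves)
Reachable graph of Q (3 states):
  v0 = c.b.0 :: —c→ v1
  v1 = b.0 :: —b→ v2
  v2 = 0 :: (no moves)
Bisimilarity quotient blocks:
  B0 = {u0}
  B1 = {u1}
  B2 = {u2, v1}
  B3 = {u3, v2}
  B4 = {v0}
u0 ∈ B0, v0 ∈ B4 → different blocks

NO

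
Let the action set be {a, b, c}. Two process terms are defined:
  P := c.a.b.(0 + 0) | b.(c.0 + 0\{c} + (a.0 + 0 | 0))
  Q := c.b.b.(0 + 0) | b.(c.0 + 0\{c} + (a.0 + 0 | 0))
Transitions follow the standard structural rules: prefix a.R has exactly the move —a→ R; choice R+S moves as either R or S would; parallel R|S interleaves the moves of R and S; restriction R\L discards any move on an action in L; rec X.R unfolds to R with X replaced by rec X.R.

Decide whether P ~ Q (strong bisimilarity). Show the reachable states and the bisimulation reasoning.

NO

Reachable graph of P (12 states):
  s0 = c.a.b.(0 + 0) | b.(c.0 + 0\{c} + (a.0 + 0 | 0)) ⊢ --b--▸ s1, --c--▸ s2
  s1 = c.a.b.(0 + 0) | (c.0 + 0\{c} + (a.0 + 0 | 0)) ⊢ --a--▸ s3, --c--▸ s3, --c--▸ s4
  s2 = a.b.(0 + 0) | b.(c.0 + 0\{c} + (a.0 + 0 | 0)) ⊢ --a--▸ s5, --b--▸ s4
  s3 = c.a.b.(0 + 0) | 0 ⊢ --c--▸ s6
  s4 = a.b.(0 + 0) | (c.0 + 0\{c} + (a.0 + 0 | 0)) ⊢ --a--▸ s6, --a--▸ s7, --c--▸ s6
  s5 = b.(0 + 0) | b.(c.0 + 0\{c} + (a.0 + 0 | 0)) ⊢ --b--▸ s7, --b--▸ s8
  s6 = a.b.(0 + 0) | 0 ⊢ --a--▸ s9
  s7 = b.(0 + 0) | (c.0 + 0\{c} + (a.0 + 0 | 0)) ⊢ --a--▸ s9, --b--▸ s10, --c--▸ s9
  s8 = (0 + 0) | b.(c.0 + 0\{c} + (a.0 + 0 | 0)) ⊢ --b--▸ s10
  s9 = b.(0 + 0) | 0 ⊢ --b--▸ s11
  s10 = (0 + 0) | (c.0 + 0\{c} + (a.0 + 0 | 0)) ⊢ --a--▸ s11, --c--▸ s11
  s11 = (0 + 0) | 0 ⊢ ∅
Reachable graph of Q (12 states):
  t0 = c.b.b.(0 + 0) | b.(c.0 + 0\{c} + (a.0 + 0 | 0)) ⊢ --b--▸ t1, --c--▸ t2
  t1 = c.b.b.(0 + 0) | (c.0 + 0\{c} + (a.0 + 0 | 0)) ⊢ --a--▸ t3, --c--▸ t3, --c--▸ t4
  t2 = b.b.(0 + 0) | b.(c.0 + 0\{c} + (a.0 + 0 | 0)) ⊢ --b--▸ t4, --b--▸ t5
  t3 = c.b.b.(0 + 0) | 0 ⊢ --c--▸ t6
  t4 = b.b.(0 + 0) | (c.0 + 0\{c} + (a.0 + 0 | 0)) ⊢ --a--▸ t6, --b--▸ t7, --c--▸ t6
  t5 = b.(0 + 0) | b.(c.0 + 0\{c} + (a.0 + 0 | 0)) ⊢ --b--▸ t7, --b--▸ t8
  t6 = b.b.(0 + 0) | 0 ⊢ --b--▸ t9
  t7 = b.(0 + 0) | (c.0 + 0\{c} + (a.0 + 0 | 0)) ⊢ --a--▸ t9, --b--▸ t10, --c--▸ t9
  t8 = (0 + 0) | b.(c.0 + 0\{c} + (a.0 + 0 | 0)) ⊢ --b--▸ t10
  t9 = b.(0 + 0) | 0 ⊢ --b--▸ t11
  t10 = (0 + 0) | (c.0 + 0\{c} + (a.0 + 0 | 0)) ⊢ --a--▸ t11, --c--▸ t11
  t11 = (0 + 0) | 0 ⊢ ∅
Bisimilarity quotient blocks:
  B0 = {s0}
  B1 = {s1}
  B2 = {s3}
  B3 = {s6}
  B4 = {s9, t9}
  B5 = {s11, t11}
  B6 = {s4}
  B7 = {s7, t7}
  B8 = {s10, t10}
  B9 = {s2}
  B10 = {s5, t5}
  B11 = {s8, t8}
  B12 = {t0}
  B13 = {t2}
  B14 = {t4}
  B15 = {t6}
  B16 = {t1}
  B17 = {t3}
s0 ∈ B0, t0 ∈ B12 → different blocks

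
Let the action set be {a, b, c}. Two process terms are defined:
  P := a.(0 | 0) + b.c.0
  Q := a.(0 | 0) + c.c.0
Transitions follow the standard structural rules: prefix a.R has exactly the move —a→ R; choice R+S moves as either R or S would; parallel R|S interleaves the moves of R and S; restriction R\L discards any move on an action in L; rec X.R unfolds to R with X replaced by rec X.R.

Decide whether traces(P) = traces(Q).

Reachable graph of P (4 states):
  p0 = a.(0 | 0) + b.c.0 → =a=> p1, =b=> p2
  p1 = 0 | 0 → stopped
  p2 = c.0 → =c=> p3
  p3 = 0 → stopped
Reachable graph of Q (4 states):
  q0 = a.(0 | 0) + c.c.0 → =a=> q1, =c=> q2
  q1 = 0 | 0 → stopped
  q2 = c.0 → =c=> q3
  q3 = 0 → stopped
Executing b from P (initial set {p0}):
  after b @ step 1: {p2}
  P completes σ.
Executing b from Q (initial set {q0}):
  after b @ step 1: no successor for Q

NO — witness ⟨b⟩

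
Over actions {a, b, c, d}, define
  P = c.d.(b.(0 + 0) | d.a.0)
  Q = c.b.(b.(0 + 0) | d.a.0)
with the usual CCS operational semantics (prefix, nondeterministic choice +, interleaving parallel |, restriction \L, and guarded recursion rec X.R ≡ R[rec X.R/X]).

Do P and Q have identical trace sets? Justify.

P's transition system — 8 states:
  u0 = c.d.(b.(0 + 0) | d.a.0) :: =c=> u1
  u1 = d.(b.(0 + 0) | d.a.0) :: =d=> u2
  u2 = b.(0 + 0) | d.a.0 :: =b=> u3, =d=> u4
  u3 = (0 + 0) | d.a.0 :: =d=> u5
  u4 = b.(0 + 0) | a.0 :: =a=> u6, =b=> u5
  u5 = (0 + 0) | a.0 :: =a=> u7
  u6 = b.(0 + 0) | 0 :: =b=> u7
  u7 = (0 + 0) | 0 :: ∅
Q's transition system — 8 states:
  v0 = c.b.(b.(0 + 0) | d.a.0) :: =c=> v1
  v1 = b.(b.(0 + 0) | d.a.0) :: =b=> v2
  v2 = b.(0 + 0) | d.a.0 :: =b=> v3, =d=> v4
  v3 = (0 + 0) | d.a.0 :: =d=> v5
  v4 = b.(0 + 0) | a.0 :: =a=> v6, =b=> v5
  v5 = (0 + 0) | a.0 :: =a=> v7
  v6 = b.(0 + 0) | 0 :: =b=> v7
  v7 = (0 + 0) | 0 :: ∅
Run σ = ⟨cd⟩ on P: start {u0}
  after c @ step 1: {u1}
  after d @ step 2: {u2}
  ✓ P
Run σ = ⟨cd⟩ on Q: start {v0}
  after c @ step 1: {v1}
  after d @ step 2: ∅ (Q stuck)

NO — witness ⟨cd⟩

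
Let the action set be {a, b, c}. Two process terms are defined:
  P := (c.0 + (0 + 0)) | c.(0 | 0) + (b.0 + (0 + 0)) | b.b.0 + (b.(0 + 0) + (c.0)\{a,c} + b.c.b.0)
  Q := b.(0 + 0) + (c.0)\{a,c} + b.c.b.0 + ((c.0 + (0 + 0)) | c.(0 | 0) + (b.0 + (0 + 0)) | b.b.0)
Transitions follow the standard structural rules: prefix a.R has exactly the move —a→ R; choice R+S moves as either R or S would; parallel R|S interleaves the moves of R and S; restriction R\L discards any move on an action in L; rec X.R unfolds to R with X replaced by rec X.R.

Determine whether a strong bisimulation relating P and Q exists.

P ~ Q

LTS(P): 13 reachable states
  u0 = (c.0 + (0 + 0)) | c.(0 | 0) + (b.0 + (0 + 0)) | b.b.0 + (b.(0 + 0) + (c.0)\{a,c} + b.c.b.0) ⊢ ··b··> u1, ··b··> u2, ··b··> u3, ··b··> u4, ··c··> u5, ··c··> u6
  u1 = (b.0 + (0 + 0)) | b.0 ⊢ ··b··> u7, ··b··> u8
  u2 = 0 + 0 ⊢ deadlocked
  u3 = 0 | b.b.0 ⊢ ··b··> u8
  u4 = c.b.0 ⊢ ··c··> u9
  u5 = (c.0 + (0 + 0)) | (0 | 0) ⊢ ··c··> u10
  u6 = 0 | c.(0 | 0) ⊢ ··c··> u10
  u7 = (b.0 + (0 + 0)) | 0 ⊢ ··b··> u11
  u8 = 0 | b.0 ⊢ ··b··> u11
  u9 = b.0 ⊢ ··b··> u12
  u10 = 0 | (0 | 0) ⊢ deadlocked
  u11 = 0 | 0 ⊢ deadlocked
  u12 = 0 ⊢ deadlocked
LTS(Q): 13 reachable states
  v0 = b.(0 + 0) + (c.0)\{a,c} + b.c.b.0 + ((c.0 + (0 + 0)) | c.(0 | 0) + (b.0 + (0 + 0)) | b.b.0) ⊢ ··b··> v1, ··b··> v2, ··b··> v3, ··b··> v4, ··c··> v5, ··c··> v6
  v1 = (b.0 + (0 + 0)) | b.0 ⊢ ··b··> v7, ··b··> v8
  v2 = 0 + 0 ⊢ deadlocked
  v3 = 0 | b.b.0 ⊢ ··b··> v8
  v4 = c.b.0 ⊢ ··c··> v9
  v5 = (c.0 + (0 + 0)) | (0 | 0) ⊢ ··c··> v10
  v6 = 0 | c.(0 | 0) ⊢ ··c··> v10
  v7 = (b.0 + (0 + 0)) | 0 ⊢ ··b··> v11
  v8 = 0 | b.0 ⊢ ··b··> v11
  v9 = b.0 ⊢ ··b··> v12
  v10 = 0 | (0 | 0) ⊢ deadlocked
  v11 = 0 | 0 ⊢ deadlocked
  v12 = 0 ⊢ deadlocked
Coarsest stable partition (strong bisimilarity classes):
  B0 = {u0, v0}
  B1 = {u1, u3, v1, v3}
  B2 = {u7, u8, u9, v7, v8, v9}
  B3 = {u10, u11, u12, u2, v10, v11, v12, v2}
  B4 = {u5, u6, v5, v6}
  B5 = {u4, v4}
u0 ∈ B0, v0 ∈ B0 → same block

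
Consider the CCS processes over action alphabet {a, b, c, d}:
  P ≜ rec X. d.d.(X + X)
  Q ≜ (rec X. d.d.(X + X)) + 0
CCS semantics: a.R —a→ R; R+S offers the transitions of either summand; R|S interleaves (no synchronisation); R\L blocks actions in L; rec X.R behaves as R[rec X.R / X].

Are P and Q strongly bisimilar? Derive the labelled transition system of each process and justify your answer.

P ~ Q

LTS(P): 3 reachable states
  s0 = rec X. d.d.(X + X) :: -d-> s1
  s1 = d.((rec X. d.d.(X + X)) + (rec X. d.d.(X + X))) :: -d-> s2
  s2 = (rec X. d.d.(X + X)) + (rec X. d.d.(X + X)) :: -d-> s1
LTS(Q): 3 reachable states
  t0 = (rec X. d.d.(X + X)) + 0 :: -d-> t1
  t1 = d.((rec X. d.d.(X + X)) + (rec X. d.d.(X + X))) :: -d-> t2
  t2 = (rec X. d.d.(X + X)) + (rec X. d.d.(X + X)) :: -d-> t1
Coarsest stable partition (strong bisimilarity classes):
  B0 = {s0, s1, s2, t0, t1, t2}
s0 ∈ B0, t0 ∈ B0 → same block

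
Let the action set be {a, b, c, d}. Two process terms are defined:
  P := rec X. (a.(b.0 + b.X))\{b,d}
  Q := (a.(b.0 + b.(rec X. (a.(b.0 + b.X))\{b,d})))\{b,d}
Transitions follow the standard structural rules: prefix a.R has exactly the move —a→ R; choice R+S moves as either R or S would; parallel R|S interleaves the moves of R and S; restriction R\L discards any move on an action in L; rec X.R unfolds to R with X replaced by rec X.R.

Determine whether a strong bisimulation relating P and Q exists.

P ~ Q

Reachable graph of P (2 states):
  u0 = rec X. (a.(b.0 + b.X))\{b,d} :: -a-> u1
  u1 = (b.0 + b.(rec X. (a.(b.0 + b.X))\{b,d}))\{b,d} :: ·
Reachable graph of Q (2 states):
  v0 = (a.(b.0 + b.(rec X. (a.(b.0 + b.X))\{b,d})))\{b,d} :: -a-> v1
  v1 = (b.0 + b.(rec X. (a.(b.0 + b.X))\{b,d}))\{b,d} :: ·
Coarsest stable partition (strong bisimilarity classes):
  B0 = {u0, v0}
  B1 = {u1, v1}
u0 ∈ B0, v0 ∈ B0 → same block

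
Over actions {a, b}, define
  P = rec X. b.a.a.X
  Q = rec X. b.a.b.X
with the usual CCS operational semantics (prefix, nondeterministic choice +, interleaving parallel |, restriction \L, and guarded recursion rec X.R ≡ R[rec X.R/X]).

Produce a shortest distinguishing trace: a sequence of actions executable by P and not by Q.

baa

Reachable graph of P (3 states):
  m0 = rec X. b.a.a.X → -b-> m1
  m1 = a.a.(rec X. b.a.a.X) → -a-> m2
  m2 = a.(rec X. b.a.a.X) → -a-> m0
Reachable graph of Q (3 states):
  n0 = rec X. b.a.b.X → -b-> n1
  n1 = a.b.(rec X. b.a.b.X) → -a-> n2
  n2 = b.(rec X. b.a.b.X) → -b-> n0
Executing baa from P (initial set {m0}):
  step 1 (b): {m1}
  step 2 (a): {m2}
  step 3 (a): {m0}
  ✓ P
Executing baa from Q (initial set {n0}):
  step 1 (b): {n1}
  step 2 (a): {n2}
  step 3 (a): ∅ (Q stuck)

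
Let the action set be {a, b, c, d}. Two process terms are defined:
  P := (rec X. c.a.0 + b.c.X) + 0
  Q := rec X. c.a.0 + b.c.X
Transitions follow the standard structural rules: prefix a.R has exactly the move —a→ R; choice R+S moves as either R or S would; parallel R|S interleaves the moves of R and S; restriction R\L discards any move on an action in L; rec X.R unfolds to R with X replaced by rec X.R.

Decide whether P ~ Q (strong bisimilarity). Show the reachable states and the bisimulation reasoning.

P ~ Q

LTS(P): 5 reachable states
  p0 = (rec X. c.a.0 + b.c.X) + 0 has moves —b→ p1, —c→ p2
  p1 = c.(rec X. c.a.0 + b.c.X) has moves —c→ p3
  p2 = a.0 has moves —a→ p4
  p3 = rec X. c.a.0 + b.c.X has moves —b→ p1, —c→ p2
  p4 = 0 has moves stopped
LTS(Q): 4 reachable states
  q0 = rec X. c.a.0 + b.c.X has moves —b→ q1, —c→ q2
  q1 = c.(rec X. c.a.0 + b.c.X) has moves —c→ q0
  q2 = a.0 has moves —a→ q3
  q3 = 0 has moves stopped
Coarsest stable partition (strong bisimilarity classes):
  B0 = {p0, p3, q0}
  B1 = {p1, q1}
  B2 = {p2, q2}
  B3 = {p4, q3}
p0 ∈ B0, q0 ∈ B0 → same block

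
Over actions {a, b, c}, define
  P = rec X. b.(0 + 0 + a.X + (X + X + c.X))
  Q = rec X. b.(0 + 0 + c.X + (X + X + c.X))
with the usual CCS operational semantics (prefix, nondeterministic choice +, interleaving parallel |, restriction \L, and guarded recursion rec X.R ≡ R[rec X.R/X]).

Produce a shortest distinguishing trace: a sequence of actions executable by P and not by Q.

LTS(P): 2 reachable states
  p0 = rec X. b.(0 + 0 + a.X + (X + X + c.X)) has moves —b→ p1
  p1 = 0 + 0 + a.(rec X. b.(0 + 0 + a.X + (X + X + c.X))) + ((rec X. b.(0 + 0 + a.X + (X + X + c.X))) + (rec X. b.(0 + 0 + a.X + (X + X + c.X))) + c.(rec X. b.(0 + 0 + a.X + (X + X + c.X)))) has moves —a→ p0, —b→ p1, —c→ p0
LTS(Q): 2 reachable states
  q0 = rec X. b.(0 + 0 + c.X + (X + X + c.X)) has moves —b→ q1
  q1 = 0 + 0 + c.(rec X. b.(0 + 0 + c.X + (X + X + c.X))) + ((rec X. b.(0 + 0 + c.X + (X + X + c.X))) + (rec X. b.(0 + 0 + c.X + (X + X + c.X))) + c.(rec X. b.(0 + 0 + c.X + (X + X + c.X)))) has moves —b→ q1, —c→ q0
Trace ⟨ba⟩ through P, begin at {p0}:
  after b @ step 1: {p1}
  after a @ step 2: {p0}
  P completes σ.
Trace ⟨ba⟩ through Q, begin at {q0}:
  after b @ step 1: {q1}
  after a @ step 2: ∅ (Q stuck)

ba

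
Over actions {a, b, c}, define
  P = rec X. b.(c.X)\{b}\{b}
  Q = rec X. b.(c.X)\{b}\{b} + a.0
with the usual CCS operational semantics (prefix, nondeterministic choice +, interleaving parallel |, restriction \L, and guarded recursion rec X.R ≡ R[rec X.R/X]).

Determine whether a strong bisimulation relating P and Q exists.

P's transition system — 3 states:
  p0 = rec X. b.(c.X)\{b}\{b} :: =b=> p1
  p1 = (c.(rec X. b.(c.X)\{b}\{b}))\{b}\{b} :: =c=> p2
  p2 = (rec X. b.(c.X)\{b}\{b})\{b}\{b} :: deadlocked
Q's transition system — 5 states:
  q0 = rec X. b.(c.X)\{b}\{b} + a.0 :: =a=> q1, =b=> q2
  q1 = 0 :: deadlocked
  q2 = (c.(rec X. b.(c.X)\{b}\{b} + a.0))\{b}\{b} :: =c=> q3
  q3 = (rec X. b.(c.X)\{b}\{b} + a.0)\{b}\{b} :: =a=> q4
  q4 = 0\{b}\{b} :: deadlocked
Partition-refinement fixed point:
  B0 = {p0}
  B1 = {p1}
  B2 = {p2, q1, q4}
  B3 = {q0}
  B4 = {q2}
  B5 = {q3}
p0 ∈ B0, q0 ∈ B3 → different blocks

P ≁ Q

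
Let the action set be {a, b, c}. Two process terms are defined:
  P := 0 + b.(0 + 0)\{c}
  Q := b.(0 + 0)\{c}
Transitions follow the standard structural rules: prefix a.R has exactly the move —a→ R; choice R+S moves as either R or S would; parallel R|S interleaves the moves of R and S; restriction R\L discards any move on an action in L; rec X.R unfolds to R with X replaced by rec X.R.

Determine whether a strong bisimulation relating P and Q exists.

LTS(P): 2 reachable states
  p0 = 0 + b.(0 + 0)\{c} has moves --b--▸ p1
  p1 = (0 + 0)\{c} has moves ·
LTS(Q): 2 reachable states
  q0 = b.(0 + 0)\{c} has moves --b--▸ q1
  q1 = (0 + 0)\{c} has moves ·
Partition-refinement fixed point:
  B0 = {p0, q0}
  B1 = {p1, q1}
p0 ∈ B0, q0 ∈ B0 → same block

P ~ Q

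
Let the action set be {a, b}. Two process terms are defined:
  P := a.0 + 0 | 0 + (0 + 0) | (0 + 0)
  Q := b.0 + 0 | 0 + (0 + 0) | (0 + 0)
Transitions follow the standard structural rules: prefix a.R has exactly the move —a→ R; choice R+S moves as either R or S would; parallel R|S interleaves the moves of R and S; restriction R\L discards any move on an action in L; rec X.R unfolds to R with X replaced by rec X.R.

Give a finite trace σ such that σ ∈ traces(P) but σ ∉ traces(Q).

a

LTS(P): 2 reachable states
  u0 = a.0 + 0 | 0 + (0 + 0) | (0 + 0) ⊢ --a--▸ u1
  u1 = 0 ⊢ ·
LTS(Q): 2 reachable states
  v0 = b.0 + 0 | 0 + (0 + 0) | (0 + 0) ⊢ --b--▸ v1
  v1 = 0 ⊢ ·
Trace ⟨a⟩ through P, begin at {u0}:
  [1] a ⇒ {u1}
  ✓ P
Trace ⟨a⟩ through Q, begin at {v0}:
  [1] a ⇒ ∅  — Q cannot continue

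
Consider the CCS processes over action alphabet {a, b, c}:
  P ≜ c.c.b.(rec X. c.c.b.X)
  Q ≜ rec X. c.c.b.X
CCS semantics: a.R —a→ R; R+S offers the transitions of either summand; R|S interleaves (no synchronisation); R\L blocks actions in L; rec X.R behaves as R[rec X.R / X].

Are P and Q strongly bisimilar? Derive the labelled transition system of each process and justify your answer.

bisimilar

P's transition system — 4 states:
  m0 = c.c.b.(rec X. c.c.b.X) ⊢ -c-> m1
  m1 = c.b.(rec X. c.c.b.X) ⊢ -c-> m2
  m2 = b.(rec X. c.c.b.X) ⊢ -b-> m3
  m3 = rec X. c.c.b.X ⊢ -c-> m1
Q's transition system — 3 states:
  n0 = rec X. c.c.b.X ⊢ -c-> n1
  n1 = c.b.(rec X. c.c.b.X) ⊢ -c-> n2
  n2 = b.(rec X. c.c.b.X) ⊢ -b-> n0
Coarsest stable partition (strong bisimilarity classes):
  B0 = {m0, m3, n0}
  B1 = {m1, n1}
  B2 = {m2, n2}
m0 ∈ B0, n0 ∈ B0 → same block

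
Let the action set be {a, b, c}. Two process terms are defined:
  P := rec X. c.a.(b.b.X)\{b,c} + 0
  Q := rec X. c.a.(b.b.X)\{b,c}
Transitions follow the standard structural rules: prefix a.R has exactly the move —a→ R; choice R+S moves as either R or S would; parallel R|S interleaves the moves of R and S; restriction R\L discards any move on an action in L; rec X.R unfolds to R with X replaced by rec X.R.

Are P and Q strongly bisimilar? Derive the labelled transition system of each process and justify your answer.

P's transition system — 3 states:
  s0 = rec X. c.a.(b.b.X)\{b,c} + 0 ⊢ =c=> s1
  s1 = a.(b.b.(rec X. c.a.(b.b.X)\{b,c} + 0))\{b,c} ⊢ =a=> s2
  s2 = (b.b.(rec X. c.a.(b.b.X)\{b,c} + 0))\{b,c} ⊢ ∅
Q's transition system — 3 states:
  t0 = rec X. c.a.(b.b.X)\{b,c} ⊢ =c=> t1
  t1 = a.(b.b.(rec X. c.a.(b.b.X)\{b,c}))\{b,c} ⊢ =a=> t2
  t2 = (b.b.(rec X. c.a.(b.b.X)\{b,c}))\{b,c} ⊢ ∅
Partition-refinement fixed point:
  B0 = {s0, t0}
  B1 = {s1, t1}
  B2 = {s2, t2}
s0 ∈ B0, t0 ∈ B0 → same block

bisimilar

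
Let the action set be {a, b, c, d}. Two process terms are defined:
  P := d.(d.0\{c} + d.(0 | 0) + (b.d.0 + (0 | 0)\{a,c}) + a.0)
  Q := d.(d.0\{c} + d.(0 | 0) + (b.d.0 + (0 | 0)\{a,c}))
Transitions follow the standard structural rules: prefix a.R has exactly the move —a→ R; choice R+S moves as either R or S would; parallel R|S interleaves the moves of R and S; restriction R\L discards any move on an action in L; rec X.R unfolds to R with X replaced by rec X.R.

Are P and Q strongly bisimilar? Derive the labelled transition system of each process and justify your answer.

Reachable graph of P (6 states):
  p0 = d.(d.0\{c} + d.(0 | 0) + (b.d.0 + (0 | 0)\{a,c}) + a.0) ⊢ ··d··> p1
  p1 = d.0\{c} + d.(0 | 0) + (b.d.0 + (0 | 0)\{a,c}) + a.0 ⊢ ··a··> p2, ··b··> p3, ··d··> p4, ··d··> p5
  p2 = 0 ⊢ stopped
  p3 = d.0 ⊢ ··d··> p2
  p4 = 0 | 0 ⊢ stopped
  p5 = 0\{c} ⊢ stopped
Reachable graph of Q (6 states):
  q0 = d.(d.0\{c} + d.(0 | 0) + (b.d.0 + (0 | 0)\{a,c})) ⊢ ··d··> q1
  q1 = d.0\{c} + d.(0 | 0) + (b.d.0 + (0 | 0)\{a,c}) ⊢ ··b··> q2, ··d··> q3, ··d··> q4
  q2 = d.0 ⊢ ··d··> q5
  q3 = 0 | 0 ⊢ stopped
  q4 = 0\{c} ⊢ stopped
  q5 = 0 ⊢ stopped
Bisimilarity quotient blocks:
  B0 = {p0}
  B1 = {p1}
  B2 = {p2, p4, p5, q3, q4, q5}
  B3 = {p3, q2}
  B4 = {q0}
  B5 = {q1}
p0 ∈ B0, q0 ∈ B4 → different blocks

not bisimilar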